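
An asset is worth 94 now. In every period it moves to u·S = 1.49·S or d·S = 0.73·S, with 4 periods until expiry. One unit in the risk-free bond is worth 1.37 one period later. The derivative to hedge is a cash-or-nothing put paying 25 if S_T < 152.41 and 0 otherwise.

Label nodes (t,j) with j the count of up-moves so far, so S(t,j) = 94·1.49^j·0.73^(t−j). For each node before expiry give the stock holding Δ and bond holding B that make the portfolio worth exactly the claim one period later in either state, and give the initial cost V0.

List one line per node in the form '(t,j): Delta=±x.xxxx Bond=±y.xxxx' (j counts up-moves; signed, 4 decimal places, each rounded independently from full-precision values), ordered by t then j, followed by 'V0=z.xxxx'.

(0,0): Delta=-0.0457 Bond=5.1485
(1,0): Delta=-0.1811 Bond=16.3450
(1,1): Delta=-0.0333 Bond=5.3113
(2,0): Delta=0.0000 Bond=13.3198
(2,1): Delta=-0.1978 Bond=24.0938
(2,2): Delta=-0.0182 Bond=4.1232
(3,0): Delta=0.0000 Bond=18.2482
(3,1): Delta=0.0000 Bond=18.2482
(3,2): Delta=-0.2159 Bond=35.7760
(3,3): Delta=0.0000 Bond=0.0000
V0=0.8513

Risk-neutral probability p* = (R−d)/(u−d) = (1.37−0.73)/(1.49−0.73) = 0.8421.
At expiry t=4: V(4,0)=25.0000, V(4,1)=25.0000, V(4,2)=25.0000, V(4,3)=0.0000, V(4,4)=0.0000
(3,0): S=36.5676. Δ = (V_up−V_dn)/(S_up−S_dn) = (25.0000−25.0000)/(54.4857−26.6943) = 0.0000. V = [p*·25.0000 + (1−p*)·25.0000]/1.37 = 18.2482. B = V − Δ·S = 18.2482.
(3,1): S=74.6380. Δ = (V_up−V_dn)/(S_up−S_dn) = (25.0000−25.0000)/(111.2106−54.4857) = 0.0000. V = [p*·25.0000 + (1−p*)·25.0000]/1.37 = 18.2482. B = V − Δ·S = 18.2482.
(3,2): S=152.3433. Δ = (V_up−V_dn)/(S_up−S_dn) = (0.0000−25.0000)/(226.9915−111.2106) = -0.2159. V = [p*·0.0000 + (1−p*)·25.0000]/1.37 = 2.8813. B = V − Δ·S = 35.7760.
(3,3): S=310.9472. Δ = (V_up−V_dn)/(S_up−S_dn) = (0.0000−0.0000)/(463.3113−226.9915) = 0.0000. V = [p*·0.0000 + (1−p*)·0.0000]/1.37 = 0.0000. B = V − Δ·S = 0.0000.
(2,0): S=50.0926. Δ = (V_up−V_dn)/(S_up−S_dn) = (18.2482−18.2482)/(74.6380−36.5676) = 0.0000. V = [p*·18.2482 + (1−p*)·18.2482]/1.37 = 13.3198. B = V − Δ·S = 13.3198.
(2,1): S=102.2438. Δ = (V_up−V_dn)/(S_up−S_dn) = (2.8813−18.2482)/(152.3433−74.6380) = -0.1978. V = [p*·2.8813 + (1−p*)·18.2482]/1.37 = 3.8742. B = V − Δ·S = 24.0938.
(2,2): S=208.6894. Δ = (V_up−V_dn)/(S_up−S_dn) = (0.0000−2.8813)/(310.9472−152.3433) = -0.0182. V = [p*·0.0000 + (1−p*)·2.8813]/1.37 = 0.3321. B = V − Δ·S = 4.1232.
(1,0): S=68.6200. Δ = (V_up−V_dn)/(S_up−S_dn) = (3.8742−13.3198)/(102.2438−50.0926) = -0.1811. V = [p*·3.8742 + (1−p*)·13.3198]/1.37 = 3.9165. B = V − Δ·S = 16.3450.
(1,1): S=140.0600. Δ = (V_up−V_dn)/(S_up−S_dn) = (0.3321−3.8742)/(208.6894−102.2438) = -0.0333. V = [p*·0.3321 + (1−p*)·3.8742]/1.37 = 0.6506. B = V − Δ·S = 5.3113.
(0,0): S=94.0000. Δ = (V_up−V_dn)/(S_up−S_dn) = (0.6506−3.9165)/(140.0600−68.6200) = -0.0457. V = [p*·0.6506 + (1−p*)·3.9165]/1.37 = 0.8513. B = V − Δ·S = 5.1485.
Self-financing check: at every node Δ·S+B equals the discounted successor values.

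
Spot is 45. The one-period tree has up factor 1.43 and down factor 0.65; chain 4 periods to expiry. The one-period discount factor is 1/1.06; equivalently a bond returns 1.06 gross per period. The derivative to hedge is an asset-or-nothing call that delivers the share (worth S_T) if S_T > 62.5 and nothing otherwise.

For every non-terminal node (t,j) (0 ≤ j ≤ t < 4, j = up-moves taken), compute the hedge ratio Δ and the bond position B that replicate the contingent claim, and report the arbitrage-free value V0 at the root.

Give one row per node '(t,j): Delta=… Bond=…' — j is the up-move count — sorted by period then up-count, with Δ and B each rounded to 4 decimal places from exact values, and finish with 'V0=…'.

The replicating-portfolio and risk-neutral prices coincide; use p* = (1.06−0.65)/(1.43−0.65) = 0.5256 for the latter.
Payoff layer (t=4): V(4,0)=0.0000, V(4,1)=0.0000, V(4,2)=0.0000, V(4,3)=85.5331, V(4,4)=188.1727
Node (3,0) S=12.3581: V=(p*·0.0000+(1−p*)·0.0000)/1.06=0.0000; Δ=(0.0000−0.0000)/(17.6721−8.0328)=0.0000; B=V−Δ·S=0.0000
Node (3,1) S=27.1879: V=(p*·0.0000+(1−p*)·0.0000)/1.06=0.0000; Δ=(0.0000−0.0000)/(38.8787−17.6721)=0.0000; B=V−Δ·S=0.0000
Node (3,2) S=59.8133: V=(p*·85.5331+(1−p*)·0.0000)/1.06=42.4148; Δ=(85.5331−0.0000)/(85.5331−38.8787)=1.8333; B=V−Δ·S=-67.2430
Node (3,3) S=131.5893: V=(p*·188.1727+(1−p*)·85.5331)/1.06=131.5893; Δ=(188.1727−85.5331)/(188.1727−85.5331)=1.0000; B=V−Δ·S=0.0000
Node (2,0) S=19.0125: V=(p*·0.0000+(1−p*)·0.0000)/1.06=0.0000; Δ=(0.0000−0.0000)/(27.1879−12.3581)=0.0000; B=V−Δ·S=0.0000
Node (2,1) S=41.8275: V=(p*·42.4148+(1−p*)·0.0000)/1.06=21.0330; Δ=(42.4148−0.0000)/(59.8133−27.1879)=1.3001; B=V−Δ·S=-33.3450
Node (2,2) S=92.0205: V=(p*·131.5893+(1−p*)·42.4148)/1.06=84.2345; Δ=(131.5893−42.4148)/(131.5893−59.8133)=1.2424; B=V−Δ·S=-30.0918
Node (1,0) S=29.2500: V=(p*·21.0330+(1−p*)·0.0000)/1.06=10.4300; Δ=(21.0330−0.0000)/(41.8275−19.0125)=0.9219; B=V−Δ·S=-16.5354
Node (1,1) S=64.3500: V=(p*·84.2345+(1−p*)·21.0330)/1.06=51.1833; Δ=(84.2345−21.0330)/(92.0205−41.8275)=1.2592; B=V−Δ·S=-29.8443
Node (0,0) S=45.0000: V=(p*·51.1833+(1−p*)·10.4300)/1.06=30.0487; Δ=(51.1833−10.4300)/(64.3500−29.2500)=1.1611; B=V−Δ·S=-22.1991
Check: Δ(0,0)·S0 + B(0,0) = 30.0487 = V0.

(0,0): Delta=1.1611 Bond=-22.1991
(1,0): Delta=0.9219 Bond=-16.5354
(1,1): Delta=1.2592 Bond=-29.8443
(2,0): Delta=0.0000 Bond=0.0000
(2,1): Delta=1.3001 Bond=-33.3450
(2,2): Delta=1.2424 Bond=-30.0918
(3,0): Delta=0.0000 Bond=0.0000
(3,1): Delta=0.0000 Bond=0.0000
(3,2): Delta=1.8333 Bond=-67.2430
(3,3): Delta=1.0000 Bond=0.0000
V0=30.0487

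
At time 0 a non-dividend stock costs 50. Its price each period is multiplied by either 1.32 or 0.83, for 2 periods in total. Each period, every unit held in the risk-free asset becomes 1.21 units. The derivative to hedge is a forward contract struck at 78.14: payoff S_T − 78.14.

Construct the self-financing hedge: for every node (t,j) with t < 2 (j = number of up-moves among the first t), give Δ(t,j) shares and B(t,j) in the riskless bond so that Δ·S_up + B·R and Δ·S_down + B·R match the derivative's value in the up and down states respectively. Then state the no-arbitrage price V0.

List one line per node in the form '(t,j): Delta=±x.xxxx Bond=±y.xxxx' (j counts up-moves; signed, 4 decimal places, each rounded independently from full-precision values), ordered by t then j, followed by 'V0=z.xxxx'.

Since d<R<u, set p* = (R−d)/(u−d) = 0.7755; price each node as the discounted p*-expectation of its children.
Terminal payoffs: V(2,0)=-43.6950, V(2,1)=-23.3600, V(2,2)=8.9800
(1,0): S=41.5000. Δ = (V_up−V_dn)/(S_up−S_dn) = (-23.3600−-43.6950)/(54.7800−34.4450) = 1.0000. V = [p*·-23.3600 + (1−p*)·-43.6950]/1.21 = -23.0785. B = V − Δ·S = -64.5785.
(1,1): S=66.0000. Δ = (V_up−V_dn)/(S_up−S_dn) = (8.9800−-23.3600)/(87.1200−54.7800) = 1.0000. V = [p*·8.9800 + (1−p*)·-23.3600]/1.21 = 1.4215. B = V − Δ·S = -64.5785.
(0,0): S=50.0000. Δ = (V_up−V_dn)/(S_up−S_dn) = (1.4215−-23.0785)/(66.0000−41.5000) = 1.0000. V = [p*·1.4215 + (1−p*)·-23.0785]/1.21 = -3.3707. B = V − Δ·S = -53.3707.
Root portfolio cost Δ·50+B reproduces V0=-3.3707.

(0,0): Delta=1.0000 Bond=-53.3707
(1,0): Delta=1.0000 Bond=-64.5785
(1,1): Delta=1.0000 Bond=-64.5785
V0=-3.3707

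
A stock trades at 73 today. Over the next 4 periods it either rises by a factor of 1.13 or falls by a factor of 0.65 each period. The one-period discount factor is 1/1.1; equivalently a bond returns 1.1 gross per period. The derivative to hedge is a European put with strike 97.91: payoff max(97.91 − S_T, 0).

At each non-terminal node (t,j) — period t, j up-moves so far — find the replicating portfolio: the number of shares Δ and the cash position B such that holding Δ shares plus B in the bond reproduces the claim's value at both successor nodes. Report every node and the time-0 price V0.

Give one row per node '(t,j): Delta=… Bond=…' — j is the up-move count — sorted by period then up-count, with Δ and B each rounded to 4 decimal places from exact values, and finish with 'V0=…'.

Since d<R<u, set p* = (R−d)/(u−d) = 0.9375; price each node as the discounted p*-expectation of its children.
Payoff layer (t=4): V(4,0)=84.8790, V(4,1)=75.2562, V(4,2)=58.5272, V(4,3)=29.4445, V(4,4)=0.0000
(3,0): S=20.0476. Δ = (V_up−V_dn)/(S_up−S_dn) = (75.2562−84.8790)/(22.6538−13.0310) = -1.0000. V = [p*·75.2562 + (1−p*)·84.8790]/1.1 = 68.9615. B = V − Δ·S = 89.0091.
(3,1): S=34.8520. Δ = (V_up−V_dn)/(S_up−S_dn) = (58.5272−75.2562)/(39.3828−22.6538) = -1.0000. V = [p*·58.5272 + (1−p*)·75.2562]/1.1 = 54.1571. B = V − Δ·S = 89.0091.
(3,2): S=60.5889. Δ = (V_up−V_dn)/(S_up−S_dn) = (29.4445−58.5272)/(68.4655−39.3828) = -1.0000. V = [p*·29.4445 + (1−p*)·58.5272]/1.1 = 28.4202. B = V − Δ·S = 89.0091.
(3,3): S=105.3315. Δ = (V_up−V_dn)/(S_up−S_dn) = (0.0000−29.4445)/(119.0246−68.4655) = -0.5824. V = [p*·0.0000 + (1−p*)·29.4445]/1.1 = 1.6730. B = V − Δ·S = 63.0158.
(2,0): S=30.8425. Δ = (V_up−V_dn)/(S_up−S_dn) = (54.1571−68.9615)/(34.8520−20.0476) = -1.0000. V = [p*·54.1571 + (1−p*)·68.9615]/1.1 = 50.0749. B = V − Δ·S = 80.9174.
(2,1): S=53.6185. Δ = (V_up−V_dn)/(S_up−S_dn) = (28.4202−54.1571)/(60.5889−34.8520) = -1.0000. V = [p*·28.4202 + (1−p*)·54.1571]/1.1 = 27.2989. B = V − Δ·S = 80.9174.
(2,2): S=93.2137. Δ = (V_up−V_dn)/(S_up−S_dn) = (1.6730−28.4202)/(105.3315−60.5889) = -0.5978. V = [p*·1.6730 + (1−p*)·28.4202]/1.1 = 3.0406. B = V − Δ·S = 58.7640.
(1,0): S=47.4500. Δ = (V_up−V_dn)/(S_up−S_dn) = (27.2989−50.0749)/(53.6185−30.8425) = -1.0000. V = [p*·27.2989 + (1−p*)·50.0749]/1.1 = 26.1112. B = V − Δ·S = 73.5612.
(1,1): S=82.4900. Δ = (V_up−V_dn)/(S_up−S_dn) = (3.0406−27.2989)/(93.2137−53.6185) = -0.6127. V = [p*·3.0406 + (1−p*)·27.2989]/1.1 = 4.1425. B = V − Δ·S = 54.6805.
(0,0): S=73.0000. Δ = (V_up−V_dn)/(S_up−S_dn) = (4.1425−26.1112)/(82.4900−47.4500) = -0.6270. V = [p*·4.1425 + (1−p*)·26.1112]/1.1 = 5.0141. B = V − Δ·S = 50.7823.
Check: Δ(0,0)·S0 + B(0,0) = 5.0141 = V0.

(0,0): Delta=-0.6270 Bond=50.7823
(1,0): Delta=-1.0000 Bond=73.5612
(1,1): Delta=-0.6127 Bond=54.6805
(2,0): Delta=-1.0000 Bond=80.9174
(2,1): Delta=-1.0000 Bond=80.9174
(2,2): Delta=-0.5978 Bond=58.7640
(3,0): Delta=-1.0000 Bond=89.0091
(3,1): Delta=-1.0000 Bond=89.0091
(3,2): Delta=-1.0000 Bond=89.0091
(3,3): Delta=-0.5824 Bond=63.0158
V0=5.0141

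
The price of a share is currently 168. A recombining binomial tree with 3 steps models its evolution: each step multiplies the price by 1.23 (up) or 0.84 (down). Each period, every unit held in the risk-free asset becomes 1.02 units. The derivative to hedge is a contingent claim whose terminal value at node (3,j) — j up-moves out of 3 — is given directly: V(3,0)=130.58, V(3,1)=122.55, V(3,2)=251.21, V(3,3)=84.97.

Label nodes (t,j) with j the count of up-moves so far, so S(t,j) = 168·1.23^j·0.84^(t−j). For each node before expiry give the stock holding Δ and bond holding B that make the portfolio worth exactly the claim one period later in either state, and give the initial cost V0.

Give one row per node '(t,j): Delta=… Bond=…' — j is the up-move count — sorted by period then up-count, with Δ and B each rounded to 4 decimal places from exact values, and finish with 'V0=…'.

No-arbitrage ⇒ martingale measure with p* = (R−d)/(u−d) = 0.4615.
At expiry t=3: V(3,0)=130.5800, V(3,1)=122.5500, V(3,2)=251.2100, V(3,3)=84.9700
  t=2,j=0: stock 118.5408 → up 145.8052 (V=122.5500), down 99.5743 (V=130.5800). Price 124.3861; hedge Δ=-0.1737, bond B=144.9759.
  t=2,j=1: stock 173.5776 → up 213.5004 (V=251.2100), down 145.8052 (V=122.5500). Price 178.3643; hedge Δ=1.9006, bond B=-151.5332.
  t=2,j=2: stock 254.1672 → up 312.6257 (V=84.9700), down 213.5004 (V=251.2100). Price 171.0626; hedge Δ=-1.6771, bond B=597.3190.
  t=1,j=0: stock 141.1200 → up 173.5776 (V=178.3643), down 118.5408 (V=124.3861). Price 146.3717; hedge Δ=0.9808, bond B=7.9662.
  t=1,j=1: stock 206.6400 → up 254.1672 (V=171.0626), down 173.5776 (V=178.3643). Price 171.5630; hedge Δ=-0.0906, bond B=190.2852.
  t=0,j=0: stock 168.0000 → up 206.6400 (V=171.5630), down 141.1200 (V=146.3717). Price 154.9004; hedge Δ=0.3845, bond B=90.3073.
Self-financing check: at every node Δ·S+B equals the discounted successor values.

(0,0): Delta=0.3845 Bond=90.3073
(1,0): Delta=0.9808 Bond=7.9662
(1,1): Delta=-0.0906 Bond=190.2852
(2,0): Delta=-0.1737 Bond=144.9759
(2,1): Delta=1.9006 Bond=-151.5332
(2,2): Delta=-1.6771 Bond=597.3190
V0=154.9004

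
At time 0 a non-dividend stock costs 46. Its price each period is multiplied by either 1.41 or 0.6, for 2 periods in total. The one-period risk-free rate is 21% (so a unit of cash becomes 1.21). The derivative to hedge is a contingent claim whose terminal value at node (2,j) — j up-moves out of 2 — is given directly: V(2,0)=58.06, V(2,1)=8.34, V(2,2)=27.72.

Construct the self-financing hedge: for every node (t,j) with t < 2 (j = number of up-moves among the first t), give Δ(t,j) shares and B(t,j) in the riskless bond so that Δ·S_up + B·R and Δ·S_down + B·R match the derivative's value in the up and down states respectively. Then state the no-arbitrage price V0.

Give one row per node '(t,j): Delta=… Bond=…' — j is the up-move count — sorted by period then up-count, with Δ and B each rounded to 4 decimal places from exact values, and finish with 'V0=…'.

(0,0): Delta=0.0514 Bond=12.9085
(1,0): Delta=-2.2240 Bond=78.4212
(1,1): Delta=0.3689 Bond=-4.9715
V0=15.2738

No-arbitrage ⇒ martingale measure with p* = (R−d)/(u−d) = 0.7531.
Terminal payoffs: V(2,0)=58.0600, V(2,1)=8.3400, V(2,2)=27.7200
  t=1,j=0: stock 27.6000 → up 38.9160 (V=8.3400), down 16.5600 (V=58.0600). Price 17.0385; hedge Δ=-2.2240, bond B=78.4212.
  t=1,j=1: stock 64.8600 → up 91.4526 (V=27.7200), down 38.9160 (V=8.3400). Price 18.9544; hedge Δ=0.3689, bond B=-4.9715.
  t=0,j=0: stock 46.0000 → up 64.8600 (V=18.9544), down 27.6000 (V=17.0385). Price 15.2738; hedge Δ=0.0514, bond B=12.9085.
Root portfolio cost Δ·46+B reproduces V0=15.2738.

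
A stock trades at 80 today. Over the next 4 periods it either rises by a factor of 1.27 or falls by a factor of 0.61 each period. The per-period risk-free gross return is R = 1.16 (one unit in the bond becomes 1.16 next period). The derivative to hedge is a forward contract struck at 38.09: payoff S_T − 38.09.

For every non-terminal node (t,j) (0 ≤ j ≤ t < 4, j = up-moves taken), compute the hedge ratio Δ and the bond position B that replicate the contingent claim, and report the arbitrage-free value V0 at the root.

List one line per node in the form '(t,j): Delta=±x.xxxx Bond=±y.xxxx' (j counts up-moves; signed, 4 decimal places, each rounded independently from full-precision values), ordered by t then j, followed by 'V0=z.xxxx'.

Since d<R<u, set p* = (R−d)/(u−d) = 0.8333; price each node as the discounted p*-expectation of its children.
Terminal values V(4,·): V(4,0)=-27.0133, V(4,1)=-15.0287, V(4,2)=9.9228, V(4,3)=61.8711, V(4,4)=170.0257
  t=3,j=0: stock 18.1585 → up 23.0613 (V=-15.0287), down 11.0767 (V=-27.0133). Price -14.6777; hedge Δ=1.0000, bond B=-32.8362.
  t=3,j=1: stock 37.8054 → up 48.0128 (V=9.9228), down 23.0613 (V=-15.0287). Price 4.9692; hedge Δ=1.0000, bond B=-32.8362.
  t=3,j=2: stock 78.7095 → up 99.9611 (V=61.8711), down 48.0128 (V=9.9228). Price 45.8733; hedge Δ=1.0000, bond B=-32.8362.
  t=3,j=3: stock 163.8706 → up 208.1157 (V=170.0257), down 99.9611 (V=61.8711). Price 131.0344; hedge Δ=1.0000, bond B=-32.8362.
  t=2,j=0: stock 29.7680 → up 37.8054 (V=4.9692), down 18.1585 (V=-14.6777). Price 1.4609; hedge Δ=1.0000, bond B=-28.3071.
  t=2,j=1: stock 61.9760 → up 78.7095 (V=45.8733), down 37.8054 (V=4.9692). Price 33.6689; hedge Δ=1.0000, bond B=-28.3071.
  t=2,j=2: stock 129.0320 → up 163.8706 (V=131.0344), down 78.7095 (V=45.8733). Price 100.7249; hedge Δ=1.0000, bond B=-28.3071.
  t=1,j=0: stock 48.8000 → up 61.9760 (V=33.6689), down 29.7680 (V=1.4609). Price 24.3973; hedge Δ=1.0000, bond B=-24.4027.
  t=1,j=1: stock 101.6000 → up 129.0320 (V=100.7249), down 61.9760 (V=33.6689). Price 77.1973; hedge Δ=1.0000, bond B=-24.4027.
  t=0,j=0: stock 80.0000 → up 101.6000 (V=77.1973), down 48.8000 (V=24.3973). Price 58.9632; hedge Δ=1.0000, bond B=-21.0368.
Each (Δ,B) replicates both successor values, so the strategy is self-financing and V0 is arbitrage-free.

(0,0): Delta=1.0000 Bond=-21.0368
(1,0): Delta=1.0000 Bond=-24.4027
(1,1): Delta=1.0000 Bond=-24.4027
(2,0): Delta=1.0000 Bond=-28.3071
(2,1): Delta=1.0000 Bond=-28.3071
(2,2): Delta=1.0000 Bond=-28.3071
(3,0): Delta=1.0000 Bond=-32.8362
(3,1): Delta=1.0000 Bond=-32.8362
(3,2): Delta=1.0000 Bond=-32.8362
(3,3): Delta=1.0000 Bond=-32.8362
V0=58.9632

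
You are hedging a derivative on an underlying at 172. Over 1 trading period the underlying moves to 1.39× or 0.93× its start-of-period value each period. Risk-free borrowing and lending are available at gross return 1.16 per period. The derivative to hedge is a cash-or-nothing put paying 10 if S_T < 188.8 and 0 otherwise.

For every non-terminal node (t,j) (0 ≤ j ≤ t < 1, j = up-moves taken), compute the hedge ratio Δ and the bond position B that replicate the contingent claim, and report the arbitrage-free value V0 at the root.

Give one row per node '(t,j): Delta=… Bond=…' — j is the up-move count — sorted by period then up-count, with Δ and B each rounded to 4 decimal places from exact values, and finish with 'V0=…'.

(0,0): Delta=-0.1264 Bond=26.0495
V0=4.3103

The replicating-portfolio and risk-neutral prices coincide; use p* = (1.16−0.93)/(1.39−0.93) = 0.5000 for the latter.
Payoff layer (t=1): V(1,0)=10.0000, V(1,1)=0.0000
  t=0,j=0: stock 172.0000 → up 239.0800 (V=0.0000), down 159.9600 (V=10.0000). Price 4.3103; hedge Δ=-0.1264, bond B=26.0495.
Check: Δ(0,0)·S0 + B(0,0) = 4.3103 = V0.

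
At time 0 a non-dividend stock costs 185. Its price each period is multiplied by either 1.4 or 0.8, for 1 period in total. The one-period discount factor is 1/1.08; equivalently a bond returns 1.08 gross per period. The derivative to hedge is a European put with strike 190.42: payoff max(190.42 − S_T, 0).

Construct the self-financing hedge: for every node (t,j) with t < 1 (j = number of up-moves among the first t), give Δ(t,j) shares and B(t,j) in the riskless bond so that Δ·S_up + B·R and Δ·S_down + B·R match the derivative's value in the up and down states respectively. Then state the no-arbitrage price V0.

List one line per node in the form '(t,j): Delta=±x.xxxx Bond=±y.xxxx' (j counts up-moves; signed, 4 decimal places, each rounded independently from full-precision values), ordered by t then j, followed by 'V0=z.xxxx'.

(0,0): Delta=-0.3822 Bond=91.6481
V0=20.9481

Since d<R<u, set p* = (R−d)/(u−d) = 0.4667; price each node as the discounted p*-expectation of its children.
Terminal payoffs: V(1,0)=42.4200, V(1,1)=0.0000
Node (0,0) S=185.0000: V=(p*·0.0000+(1−p*)·42.4200)/1.08=20.9481; Δ=(0.0000−42.4200)/(259.0000−148.0000)=-0.3822; B=V−Δ·S=91.6481
The time-0 hedge costs 20.9481, which is the no-arbitrage price.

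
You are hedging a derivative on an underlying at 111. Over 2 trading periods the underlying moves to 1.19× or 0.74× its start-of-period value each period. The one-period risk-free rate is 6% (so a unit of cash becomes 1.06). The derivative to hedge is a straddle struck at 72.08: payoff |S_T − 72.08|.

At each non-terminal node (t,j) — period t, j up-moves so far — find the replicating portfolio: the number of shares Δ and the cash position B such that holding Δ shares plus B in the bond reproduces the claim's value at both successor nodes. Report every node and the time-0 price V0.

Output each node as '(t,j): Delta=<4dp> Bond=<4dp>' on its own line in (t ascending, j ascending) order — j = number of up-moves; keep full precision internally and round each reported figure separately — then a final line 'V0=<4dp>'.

Risk-neutral probability p* = (R−d)/(u−d) = (1.06−0.74)/(1.19−0.74) = 0.7111.
Terminal payoffs: V(2,0)=11.2964, V(2,1)=25.6666, V(2,2)=85.1071
(1,0): S=82.1400. Δ = (V_up−V_dn)/(S_up−S_dn) = (25.6666−11.2964)/(97.7466−60.7836) = 0.3888. V = [p*·25.6666 + (1−p*)·11.2964]/1.06 = 20.2974. B = V − Δ·S = -11.6364.
(1,1): S=132.0900. Δ = (V_up−V_dn)/(S_up−S_dn) = (85.1071−25.6666)/(157.1871−97.7466) = 1.0000. V = [p*·85.1071 + (1−p*)·25.6666]/1.06 = 64.0900. B = V − Δ·S = -68.0000.
(0,0): S=111.0000. Δ = (V_up−V_dn)/(S_up−S_dn) = (64.0900−20.2974)/(132.0900−82.1400) = 0.8767. V = [p*·64.0900 + (1−p*)·20.2974]/1.06 = 48.5272. B = V − Δ·S = -48.7898.
Self-financing check: at every node Δ·S+B equals the discounted successor values.

(0,0): Delta=0.8767 Bond=-48.7898
(1,0): Delta=0.3888 Bond=-11.6364
(1,1): Delta=1.0000 Bond=-68.0000
V0=48.5272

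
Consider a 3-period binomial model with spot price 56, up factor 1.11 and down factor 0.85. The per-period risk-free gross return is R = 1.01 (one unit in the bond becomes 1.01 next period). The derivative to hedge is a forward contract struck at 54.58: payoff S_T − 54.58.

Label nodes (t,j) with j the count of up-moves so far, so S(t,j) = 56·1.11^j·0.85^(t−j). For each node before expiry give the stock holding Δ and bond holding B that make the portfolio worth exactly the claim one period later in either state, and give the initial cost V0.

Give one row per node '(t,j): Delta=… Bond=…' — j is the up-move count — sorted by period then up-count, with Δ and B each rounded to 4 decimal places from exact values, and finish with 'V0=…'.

Under the risk-neutral measure, an up-move has probability p* = (R−d)/(u−d) = 0.6154 and values discount at R = 1.01.
At expiry t=3: V(3,0)=-20.1890, V(3,1)=-9.6694, V(3,2)=4.0680, V(3,3)=22.0073
  t=2,j=0: stock 40.4600 → up 44.9106 (V=-9.6694), down 34.3910 (V=-20.1890). Price -13.5796; hedge Δ=1.0000, bond B=-54.0396.
  t=2,j=1: stock 52.8360 → up 58.6480 (V=4.0680), down 44.9106 (V=-9.6694). Price -1.2036; hedge Δ=1.0000, bond B=-54.0396.
  t=2,j=2: stock 68.9976 → up 76.5873 (V=22.0073), down 58.6480 (V=4.0680). Price 14.9580; hedge Δ=1.0000, bond B=-54.0396.
  t=1,j=0: stock 47.6000 → up 52.8360 (V=-1.2036), down 40.4600 (V=-13.5796). Price -5.9046; hedge Δ=1.0000, bond B=-53.5046.
  t=1,j=1: stock 62.1600 → up 68.9976 (V=14.9580), down 52.8360 (V=-1.2036). Price 8.6554; hedge Δ=1.0000, bond B=-53.5046.
  t=0,j=0: stock 56.0000 → up 62.1600 (V=8.6554), down 47.6000 (V=-5.9046). Price 3.0252; hedge Δ=1.0000, bond B=-52.9748.
Root portfolio cost Δ·56+B reproduces V0=3.0252.

(0,0): Delta=1.0000 Bond=-52.9748
(1,0): Delta=1.0000 Bond=-53.5046
(1,1): Delta=1.0000 Bond=-53.5046
(2,0): Delta=1.0000 Bond=-54.0396
(2,1): Delta=1.0000 Bond=-54.0396
(2,2): Delta=1.0000 Bond=-54.0396
V0=3.0252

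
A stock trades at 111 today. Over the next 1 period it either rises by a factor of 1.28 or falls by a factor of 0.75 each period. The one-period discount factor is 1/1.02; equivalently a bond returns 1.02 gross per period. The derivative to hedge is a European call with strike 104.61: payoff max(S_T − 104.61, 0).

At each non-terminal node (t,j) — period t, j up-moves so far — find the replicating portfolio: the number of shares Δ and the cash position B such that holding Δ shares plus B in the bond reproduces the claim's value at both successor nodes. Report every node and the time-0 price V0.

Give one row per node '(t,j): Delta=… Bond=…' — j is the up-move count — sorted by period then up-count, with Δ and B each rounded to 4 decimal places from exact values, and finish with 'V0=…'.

No-arbitrage ⇒ martingale measure with p* = (R−d)/(u−d) = 0.5094.
At expiry t=1: V(1,0)=0.0000, V(1,1)=37.4700
Node (0,0) S=111.0000: V=(p*·37.4700+(1−p*)·0.0000)/1.02=18.7142; Δ=(37.4700−0.0000)/(142.0800−83.2500)=0.6369; B=V−Δ·S=-51.9839
The time-0 hedge costs 18.7142, which is the no-arbitrage price.

(0,0): Delta=0.6369 Bond=-51.9839
V0=18.7142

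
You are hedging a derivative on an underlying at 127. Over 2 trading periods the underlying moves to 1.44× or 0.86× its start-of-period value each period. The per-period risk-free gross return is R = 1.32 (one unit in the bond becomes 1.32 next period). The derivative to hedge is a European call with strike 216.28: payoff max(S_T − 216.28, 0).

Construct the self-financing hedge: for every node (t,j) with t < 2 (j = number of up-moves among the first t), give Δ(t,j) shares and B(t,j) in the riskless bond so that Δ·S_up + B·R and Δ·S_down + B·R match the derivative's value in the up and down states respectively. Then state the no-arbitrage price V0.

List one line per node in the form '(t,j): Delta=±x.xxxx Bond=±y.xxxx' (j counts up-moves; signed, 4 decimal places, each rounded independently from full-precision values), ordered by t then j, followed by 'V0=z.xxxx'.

(0,0): Delta=0.3839 Bond=-31.7666
(1,0): Delta=0.0000 Bond=0.0000
(1,1): Delta=0.4437 Bond=-52.8707
V0=16.9914

Since d<R<u, set p* = (R−d)/(u−d) = 0.7931; price each node as the discounted p*-expectation of its children.
Payoff layer (t=2): V(2,0)=0.0000, V(2,1)=0.0000, V(2,2)=47.0672
(1,0): S=109.2200. Δ = (V_up−V_dn)/(S_up−S_dn) = (0.0000−0.0000)/(157.2768−93.9292) = 0.0000. V = [p*·0.0000 + (1−p*)·0.0000]/1.32 = 0.0000. B = V − Δ·S = 0.0000.
(1,1): S=182.8800. Δ = (V_up−V_dn)/(S_up−S_dn) = (47.0672−0.0000)/(263.3472−157.2768) = 0.4437. V = [p*·47.0672 + (1−p*)·0.0000]/1.32 = 28.2797. B = V − Δ·S = -52.8707.
(0,0): S=127.0000. Δ = (V_up−V_dn)/(S_up−S_dn) = (28.2797−0.0000)/(182.8800−109.2200) = 0.3839. V = [p*·28.2797 + (1−p*)·0.0000]/1.32 = 16.9914. B = V − Δ·S = -31.7666.
Self-financing check: at every node Δ·S+B equals the discounted successor values.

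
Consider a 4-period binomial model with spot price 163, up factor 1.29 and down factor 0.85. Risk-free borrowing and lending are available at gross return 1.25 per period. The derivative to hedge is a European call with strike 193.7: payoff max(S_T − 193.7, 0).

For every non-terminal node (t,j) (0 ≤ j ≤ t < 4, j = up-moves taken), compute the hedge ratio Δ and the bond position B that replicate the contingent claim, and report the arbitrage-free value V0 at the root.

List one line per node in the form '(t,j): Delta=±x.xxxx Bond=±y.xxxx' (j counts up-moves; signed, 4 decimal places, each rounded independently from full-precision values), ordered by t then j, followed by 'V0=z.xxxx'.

(0,0): Delta=0.9894 Bond=-77.5323
(1,0): Delta=0.8841 Bond=-82.3346
(1,1): Delta=0.9963 Bond=-98.3734
(2,0): Delta=0.0320 Bond=-2.5592
(2,1): Delta=0.9403 Bond=-112.9541
(2,2): Delta=1.0000 Bond=-123.9680
(3,0): Delta=0.0000 Bond=0.0000
(3,1): Delta=0.0341 Bond=-3.5188
(3,2): Delta=1.0000 Bond=-154.9600
(3,3): Delta=1.0000 Bond=-154.9600
V0=83.7358

The replicating-portfolio and risk-neutral prices coincide; use p* = (1.25−0.85)/(1.29−0.85) = 0.9091 for the latter.
Terminal values V(4,·): V(4,0)=0.0000, V(4,1)=0.0000, V(4,2)=2.2769, V(4,3)=103.7238, V(4,4)=257.6843
Node (3,0) S=100.1024: V=(p*·0.0000+(1−p*)·0.0000)/1.25=0.0000; Δ=(0.0000−0.0000)/(129.1321−85.0870)=0.0000; B=V−Δ·S=0.0000
Node (3,1) S=151.9201: V=(p*·2.2769+(1−p*)·0.0000)/1.25=1.6559; Δ=(2.2769−0.0000)/(195.9769−129.1321)=0.0341; B=V−Δ·S=-3.5188
Node (3,2) S=230.5611: V=(p*·103.7238+(1−p*)·2.2769)/1.25=75.6011; Δ=(103.7238−2.2769)/(297.4238−195.9769)=1.0000; B=V−Δ·S=-154.9600
Node (3,3) S=349.9103: V=(p*·257.6843+(1−p*)·103.7238)/1.25=194.9503; Δ=(257.6843−103.7238)/(451.3843−297.4238)=1.0000; B=V−Δ·S=-154.9600
Node (2,0) S=117.7675: V=(p*·1.6559+(1−p*)·0.0000)/1.25=1.2043; Δ=(1.6559−0.0000)/(151.9201−100.1024)=0.0320; B=V−Δ·S=-2.5592
Node (2,1) S=178.7295: V=(p*·75.6011+(1−p*)·1.6559)/1.25=55.1030; Δ=(75.6011−1.6559)/(230.5611−151.9201)=0.9403; B=V−Δ·S=-112.9541
Node (2,2) S=271.2483: V=(p*·194.9503+(1−p*)·75.6011)/1.25=147.2803; Δ=(194.9503−75.6011)/(349.9103−230.5611)=1.0000; B=V−Δ·S=-123.9680
Node (1,0) S=138.5500: V=(p*·55.1030+(1−p*)·1.2043)/1.25=40.1625; Δ=(55.1030−1.2043)/(178.7295−117.7675)=0.8841; B=V−Δ·S=-82.3346
Node (1,1) S=210.2700: V=(p*·147.2803+(1−p*)·55.1030)/1.25=111.1204; Δ=(147.2803−55.1030)/(271.2483−178.7295)=0.9963; B=V−Δ·S=-98.3734
Node (0,0) S=163.0000: V=(p*·111.1204+(1−p*)·40.1625)/1.25=83.7358; Δ=(111.1204−40.1625)/(210.2700−138.5500)=0.9894; B=V−Δ·S=-77.5323
Check: Δ(0,0)·S0 + B(0,0) = 83.7358 = V0.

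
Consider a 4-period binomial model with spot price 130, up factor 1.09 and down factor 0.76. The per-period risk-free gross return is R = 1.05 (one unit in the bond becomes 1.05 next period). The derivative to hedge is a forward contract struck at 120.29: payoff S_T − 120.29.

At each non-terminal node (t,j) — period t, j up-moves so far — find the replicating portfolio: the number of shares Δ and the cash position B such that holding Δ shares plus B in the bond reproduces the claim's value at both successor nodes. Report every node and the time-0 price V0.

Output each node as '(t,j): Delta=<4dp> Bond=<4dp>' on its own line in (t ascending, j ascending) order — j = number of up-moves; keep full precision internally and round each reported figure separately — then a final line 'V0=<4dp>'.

Under the risk-neutral measure, an up-move has probability p* = (R−d)/(u−d) = 0.8788 and values discount at R = 1.05.
At expiry t=4: V(4,0)=-76.9192, V(4,1)=-58.0871, V(4,2)=-31.0779, V(4,3)=7.6589, V(4,4)=63.2156
  t=3,j=0: stock 57.0669 → up 62.2029 (V=-58.0871), down 43.3708 (V=-76.9192). Price -57.4950; hedge Δ=1.0000, bond B=-114.5619.
  t=3,j=1: stock 81.8459 → up 89.2121 (V=-31.0779), down 62.2029 (V=-58.0871). Price -32.7160; hedge Δ=1.0000, bond B=-114.5619.
  t=3,j=2: stock 117.3843 → up 127.9489 (V=7.6589), down 89.2121 (V=-31.0779). Price 2.8224; hedge Δ=1.0000, bond B=-114.5619.
  t=3,j=3: stock 168.3538 → up 183.5056 (V=63.2156), down 127.9489 (V=7.6589). Price 53.7919; hedge Δ=1.0000, bond B=-114.5619.
  t=2,j=0: stock 75.0880 → up 81.8459 (V=-32.7160), down 57.0669 (V=-57.4950). Price -34.0186; hedge Δ=1.0000, bond B=-109.1066.
  t=2,j=1: stock 107.6920 → up 117.3843 (V=2.8224), down 81.8459 (V=-32.7160). Price -1.4146; hedge Δ=1.0000, bond B=-109.1066.
  t=2,j=2: stock 154.4530 → up 168.3538 (V=53.7919), down 117.3843 (V=2.8224). Price 45.3464; hedge Δ=1.0000, bond B=-109.1066.
  t=1,j=0: stock 98.8000 → up 107.6920 (V=-1.4146), down 75.0880 (V=-34.0186). Price -5.1110; hedge Δ=1.0000, bond B=-103.9110.
  t=1,j=1: stock 141.7000 → up 154.4530 (V=45.3464), down 107.6920 (V=-1.4146). Price 37.7890; hedge Δ=1.0000, bond B=-103.9110.
  t=0,j=0: stock 130.0000 → up 141.7000 (V=37.7890), down 98.8000 (V=-5.1110). Price 31.0371; hedge Δ=1.0000, bond B=-98.9629.
Self-financing check: at every node Δ·S+B equals the discounted successor values.

(0,0): Delta=1.0000 Bond=-98.9629
(1,0): Delta=1.0000 Bond=-103.9110
(1,1): Delta=1.0000 Bond=-103.9110
(2,0): Delta=1.0000 Bond=-109.1066
(2,1): Delta=1.0000 Bond=-109.1066
(2,2): Delta=1.0000 Bond=-109.1066
(3,0): Delta=1.0000 Bond=-114.5619
(3,1): Delta=1.0000 Bond=-114.5619
(3,2): Delta=1.0000 Bond=-114.5619
(3,3): Delta=1.0000 Bond=-114.5619
V0=31.0371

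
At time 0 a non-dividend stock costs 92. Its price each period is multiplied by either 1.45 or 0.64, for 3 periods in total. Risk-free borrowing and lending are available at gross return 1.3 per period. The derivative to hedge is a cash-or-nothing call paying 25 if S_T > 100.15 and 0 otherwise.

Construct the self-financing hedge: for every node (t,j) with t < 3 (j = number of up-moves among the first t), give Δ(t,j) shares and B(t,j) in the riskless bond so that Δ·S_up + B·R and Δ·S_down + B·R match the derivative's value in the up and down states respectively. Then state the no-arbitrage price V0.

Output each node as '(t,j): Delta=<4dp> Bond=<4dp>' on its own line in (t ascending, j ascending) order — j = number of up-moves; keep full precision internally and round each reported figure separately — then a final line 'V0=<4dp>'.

Since d<R<u, set p* = (R−d)/(u−d) = 0.8148; price each node as the discounted p*-expectation of its children.
At expiry t=3: V(3,0)=0.0000, V(3,1)=0.0000, V(3,2)=25.0000, V(3,3)=25.0000
  t=2,j=0: stock 37.6832 → up 54.6406 (V=0.0000), down 24.1172 (V=0.0000). Price 0.0000; hedge Δ=0.0000, bond B=0.0000.
  t=2,j=1: stock 85.3760 → up 123.7952 (V=25.0000), down 54.6406 (V=0.0000). Price 15.6695; hedge Δ=0.3615, bond B=-15.1947.
  t=2,j=2: stock 193.4300 → up 280.4735 (V=25.0000), down 123.7952 (V=25.0000). Price 19.2308; hedge Δ=0.0000, bond B=19.2308.
  t=1,j=0: stock 58.8800 → up 85.3760 (V=15.6695), down 37.6832 (V=0.0000). Price 9.8213; hedge Δ=0.3286, bond B=-9.5237.
  t=1,j=1: stock 133.4000 → up 193.4300 (V=19.2308), down 85.3760 (V=15.6695). Price 14.2856; hedge Δ=0.0330, bond B=9.8890.
  t=0,j=0: stock 92.0000 → up 133.4000 (V=14.2856), down 58.8800 (V=9.8213). Price 10.3530; hedge Δ=0.0599, bond B=4.8416.
Each (Δ,B) replicates both successor values, so the strategy is self-financing and V0 is arbitrage-free.

(0,0): Delta=0.0599 Bond=4.8416
(1,0): Delta=0.3286 Bond=-9.5237
(1,1): Delta=0.0330 Bond=9.8890
(2,0): Delta=0.0000 Bond=0.0000
(2,1): Delta=0.3615 Bond=-15.1947
(2,2): Delta=0.0000 Bond=19.2308
V0=10.3530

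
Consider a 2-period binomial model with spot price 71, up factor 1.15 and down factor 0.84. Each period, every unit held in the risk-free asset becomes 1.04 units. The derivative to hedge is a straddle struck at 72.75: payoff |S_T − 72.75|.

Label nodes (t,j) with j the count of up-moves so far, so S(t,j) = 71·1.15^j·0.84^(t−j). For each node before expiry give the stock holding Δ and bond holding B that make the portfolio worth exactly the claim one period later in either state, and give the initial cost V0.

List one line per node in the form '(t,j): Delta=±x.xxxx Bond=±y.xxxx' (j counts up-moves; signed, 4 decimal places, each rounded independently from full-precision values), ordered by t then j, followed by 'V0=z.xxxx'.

No-arbitrage ⇒ martingale measure with p* = (R−d)/(u−d) = 0.6452.
Terminal payoffs: V(2,0)=22.6524, V(2,1)=4.1640, V(2,2)=21.1475
(1,0): S=59.6400. Δ = (V_up−V_dn)/(S_up−S_dn) = (4.1640−22.6524)/(68.5860−50.0976) = -1.0000. V = [p*·4.1640 + (1−p*)·22.6524]/1.04 = 10.3119. B = V − Δ·S = 69.9519.
(1,1): S=81.6500. Δ = (V_up−V_dn)/(S_up−S_dn) = (21.1475−4.1640)/(93.8975−68.5860) = 0.6710. V = [p*·21.1475 + (1−p*)·4.1640]/1.04 = 14.5395. B = V − Δ·S = -40.2460.
(0,0): S=71.0000. Δ = (V_up−V_dn)/(S_up−S_dn) = (14.5395−10.3119)/(81.6500−59.6400) = 0.1921. V = [p*·14.5395 + (1−p*)·10.3119]/1.04 = 12.5379. B = V − Δ·S = -1.0995.
The time-0 hedge costs 12.5379, which is the no-arbitrage price.

(0,0): Delta=0.1921 Bond=-1.0995
(1,0): Delta=-1.0000 Bond=69.9519
(1,1): Delta=0.6710 Bond=-40.2460
V0=12.5379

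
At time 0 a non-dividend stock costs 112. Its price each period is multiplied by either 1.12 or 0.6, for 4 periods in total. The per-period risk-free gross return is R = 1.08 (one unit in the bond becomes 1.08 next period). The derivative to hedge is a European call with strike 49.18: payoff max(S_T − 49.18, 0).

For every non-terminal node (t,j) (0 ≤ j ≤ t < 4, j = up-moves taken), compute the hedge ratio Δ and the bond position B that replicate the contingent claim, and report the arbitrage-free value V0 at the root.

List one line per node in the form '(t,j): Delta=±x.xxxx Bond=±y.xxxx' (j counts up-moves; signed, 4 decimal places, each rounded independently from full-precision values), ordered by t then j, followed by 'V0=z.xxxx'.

No-arbitrage ⇒ martingale measure with p* = (R−d)/(u−d) = 0.9231.
Payoff layer (t=4): V(4,0)=0.0000, V(4,1)=0.0000, V(4,2)=1.3974, V(4,3)=45.2312, V(4,4)=127.0542
Node (3,0) S=24.1920: V=(p*·0.0000+(1−p*)·0.0000)/1.08=0.0000; Δ=(0.0000−0.0000)/(27.0950−14.5152)=0.0000; B=V−Δ·S=0.0000
Node (3,1) S=45.1584: V=(p*·1.3974+(1−p*)·0.0000)/1.08=1.1944; Δ=(1.3974−0.0000)/(50.5774−27.0950)=0.0595; B=V−Δ·S=-1.4930
Node (3,2) S=84.2957: V=(p*·45.2312+(1−p*)·1.3974)/1.08=38.7586; Δ=(45.2312−1.3974)/(94.4112−50.5774)=1.0000; B=V−Δ·S=-45.5370
Node (3,3) S=157.3519: V=(p*·127.0542+(1−p*)·45.2312)/1.08=111.8149; Δ=(127.0542−45.2312)/(176.2342−94.4112)=1.0000; B=V−Δ·S=-45.5370
Node (2,0) S=40.3200: V=(p*·1.1944+(1−p*)·0.0000)/1.08=1.0208; Δ=(1.1944−0.0000)/(45.1584−24.1920)=0.0570; B=V−Δ·S=-1.2760
Node (2,1) S=75.2640: V=(p*·38.7586+(1−p*)·1.1944)/1.08=33.2121; Δ=(38.7586−1.1944)/(84.2957−45.1584)=0.9598; B=V−Δ·S=-39.0269
Node (2,2) S=140.4928: V=(p*·111.8149+(1−p*)·38.7586)/1.08=98.3289; Δ=(111.8149−38.7586)/(157.3519−84.2957)=1.0000; B=V−Δ·S=-42.1639
Node (1,0) S=67.2000: V=(p*·33.2121+(1−p*)·1.0208)/1.08=28.4591; Δ=(33.2121−1.0208)/(75.2640−40.3200)=0.9212; B=V−Δ·S=-33.4472
Node (1,1) S=125.4400: V=(p*·98.3289+(1−p*)·33.2121)/1.08=86.4073; Δ=(98.3289−33.2121)/(140.4928−75.2640)=0.9983; B=V−Δ·S=-38.8172
Node (0,0) S=112.0000: V=(p*·86.4073+(1−p*)·28.4591)/1.08=75.8794; Δ=(86.4073−28.4591)/(125.4400−67.2000)=0.9950; B=V−Δ·S=-35.5594
The time-0 hedge costs 75.8794, which is the no-arbitrage price.

(0,0): Delta=0.9950 Bond=-35.5594
(1,0): Delta=0.9212 Bond=-33.4472
(1,1): Delta=0.9983 Bond=-38.8172
(2,0): Delta=0.0570 Bond=-1.2760
(2,1): Delta=0.9598 Bond=-39.0269
(2,2): Delta=1.0000 Bond=-42.1639
(3,0): Delta=0.0000 Bond=0.0000
(3,1): Delta=0.0595 Bond=-1.4930
(3,2): Delta=1.0000 Bond=-45.5370
(3,3): Delta=1.0000 Bond=-45.5370
V0=75.8794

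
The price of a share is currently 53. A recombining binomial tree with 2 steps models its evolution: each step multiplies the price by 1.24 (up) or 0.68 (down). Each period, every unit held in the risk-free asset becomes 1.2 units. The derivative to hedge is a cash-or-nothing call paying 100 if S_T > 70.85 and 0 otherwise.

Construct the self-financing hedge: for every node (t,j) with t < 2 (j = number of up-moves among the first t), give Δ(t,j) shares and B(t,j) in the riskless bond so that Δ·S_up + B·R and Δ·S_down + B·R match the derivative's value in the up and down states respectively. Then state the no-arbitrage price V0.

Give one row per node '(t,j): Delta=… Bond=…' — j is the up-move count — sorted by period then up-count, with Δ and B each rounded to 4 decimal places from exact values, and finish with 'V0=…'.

Under the risk-neutral measure, an up-move has probability p* = (R−d)/(u−d) = 0.9286 and values discount at R = 1.2.
Payoff layer (t=2): V(2,0)=0.0000, V(2,1)=0.0000, V(2,2)=100.0000
Node (1,0) S=36.0400: V=(p*·0.0000+(1−p*)·0.0000)/1.2=0.0000; Δ=(0.0000−0.0000)/(44.6896−24.5072)=0.0000; B=V−Δ·S=0.0000
Node (1,1) S=65.7200: V=(p*·100.0000+(1−p*)·0.0000)/1.2=77.3810; Δ=(100.0000−0.0000)/(81.4928−44.6896)=2.7172; B=V−Δ·S=-101.1905
Node (0,0) S=53.0000: V=(p*·77.3810+(1−p*)·0.0000)/1.2=59.8781; Δ=(77.3810−0.0000)/(65.7200−36.0400)=2.6072; B=V−Δ·S=-78.3022
Check: Δ(0,0)·S0 + B(0,0) = 59.8781 = V0.

(0,0): Delta=2.6072 Bond=-78.3022
(1,0): Delta=0.0000 Bond=0.0000
(1,1): Delta=2.7172 Bond=-101.1905
V0=59.8781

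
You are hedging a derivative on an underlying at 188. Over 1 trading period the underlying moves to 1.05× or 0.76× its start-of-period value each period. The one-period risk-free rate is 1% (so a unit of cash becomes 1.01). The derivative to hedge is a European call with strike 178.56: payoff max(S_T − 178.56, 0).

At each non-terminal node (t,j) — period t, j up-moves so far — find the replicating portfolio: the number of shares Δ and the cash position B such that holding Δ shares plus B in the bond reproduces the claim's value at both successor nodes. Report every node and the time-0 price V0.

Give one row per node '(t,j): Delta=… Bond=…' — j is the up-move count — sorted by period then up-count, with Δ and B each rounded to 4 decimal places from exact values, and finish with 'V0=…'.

(0,0): Delta=0.3456 Bond=-48.8849
V0=16.0806

Under the risk-neutral measure, an up-move has probability p* = (R−d)/(u−d) = 0.8621 and values discount at R = 1.01.
Terminal values V(1,·): V(1,0)=0.0000, V(1,1)=18.8400
Node (0,0) S=188.0000: V=(p*·18.8400+(1−p*)·0.0000)/1.01=16.0806; Δ=(18.8400−0.0000)/(197.4000−142.8800)=0.3456; B=V−Δ·S=-48.8849
The time-0 hedge costs 16.0806, which is the no-arbitrage price.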